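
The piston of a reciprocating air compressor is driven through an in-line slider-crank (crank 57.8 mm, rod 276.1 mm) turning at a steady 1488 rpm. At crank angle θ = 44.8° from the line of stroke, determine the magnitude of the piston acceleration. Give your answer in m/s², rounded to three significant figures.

ω = 2π·1488/60 = 155.8 rad/s
x(θ) = r cosθ + √(L² − r² sin²θ); with ω constant, a = ω²·d²x/dθ².
d²x/dθ² = −r cosθ − r²(cos2θ)/√u − r⁴ sin²2θ/(4u^{3/2}),  u = L² − r² sin²θ = 0.0745725 m².
Substituting r = 0.0578 m, L = 0.2761 m, θ = 44.8°: d²x/dθ² = -0.041236 m.
a = ω²·d²x/dθ² = (155.8)²·(-0.041236) = -1001.2 m/s²;  |a| = 1001.2 m/s².

1000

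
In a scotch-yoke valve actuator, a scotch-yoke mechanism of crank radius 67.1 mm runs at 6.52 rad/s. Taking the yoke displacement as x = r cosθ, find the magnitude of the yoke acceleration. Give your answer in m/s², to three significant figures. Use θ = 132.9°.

1.94

ω = 6.52 rad/s
x = r cosθ ⇒ ẍ = −rω² cosθ (ω constant).
|a| = rω²|cosθ| = 0.0671·(6.52)²·|cos 132.9°| = 1.9417 m/s².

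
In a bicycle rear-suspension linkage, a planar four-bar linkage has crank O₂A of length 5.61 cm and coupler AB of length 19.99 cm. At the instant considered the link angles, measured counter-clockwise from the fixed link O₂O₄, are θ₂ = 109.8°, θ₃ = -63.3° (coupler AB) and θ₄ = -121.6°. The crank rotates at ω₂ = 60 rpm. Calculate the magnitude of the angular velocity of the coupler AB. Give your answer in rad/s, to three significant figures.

ω₂ = 6.283 rad/s (from 60 rpm).
Differentiating the loop-closure r₂e^{iθ₂}+r₃e^{iθ₃}=r₁+r₄e^{iθ₄} gives r₂ω₂e^{iθ₂}+r₃ω₃e^{iθ₃}=r₄ω₄e^{iθ₄}.
Eliminating the other unknown: ω₃ = r₂ω₂ sin(θ₄−θ₂) / [r₃ sin(θ₃−θ₄)].
Numerator sine = +0.78152; denominator sine = +0.85081.
Result = 0.0561·6.283·(+0.78152) / (0.1999·(+0.85081)) = +1.6197 rad/s; magnitude 1.6197 rad/s.

1.62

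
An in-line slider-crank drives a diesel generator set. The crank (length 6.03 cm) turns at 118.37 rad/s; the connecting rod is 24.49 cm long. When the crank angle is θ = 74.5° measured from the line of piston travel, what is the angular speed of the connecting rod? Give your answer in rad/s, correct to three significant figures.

8.02

ω = 118.4 rad/s
The rod makes angle φ with the slider axis where L sinφ = r sinθ; differentiating, L cosφ·φ̇ = r ω cosθ.
L cosφ = √(L² − r² sin²θ) = 0.23791 m.
|ω_rod| = r ω |cosθ| / √(L² − r² sin²θ) = 0.0603·118.4·0.26724/0.23791 = 8.0177 rad/s.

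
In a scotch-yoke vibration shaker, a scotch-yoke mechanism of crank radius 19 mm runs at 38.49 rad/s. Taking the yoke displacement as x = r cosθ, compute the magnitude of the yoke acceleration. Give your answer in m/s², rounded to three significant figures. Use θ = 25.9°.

ω = 38.49 rad/s
x = r cosθ ⇒ ẍ = −rω² cosθ (ω constant).
|a| = rω²|cosθ| = 0.019·(38.49)²·|cos 25.9°| = 25.321 m/s².

25.3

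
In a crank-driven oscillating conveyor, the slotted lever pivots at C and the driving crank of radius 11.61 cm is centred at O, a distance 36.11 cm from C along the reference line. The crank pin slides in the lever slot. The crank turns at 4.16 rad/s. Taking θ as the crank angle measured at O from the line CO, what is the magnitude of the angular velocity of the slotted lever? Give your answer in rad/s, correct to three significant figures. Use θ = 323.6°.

0.929

ω = 4.16 rad/s
Crank pin A relative to C: A = (d + r cosθ, r sinθ); lever angle φ = atan2(r sinθ, d + r cosθ).
Differentiating tanφ: φ̇ = rω(d cosθ + r)/(d² + r² + 2dr cosθ).
d² + r² + 2dr cosθ = |CA|² = 0.211361 m²;  d cosθ + r = +0.40675 m.
|ω_lever| = |0.1161·4.16·+0.40675| / 0.211361 = 0.92945 rad/s.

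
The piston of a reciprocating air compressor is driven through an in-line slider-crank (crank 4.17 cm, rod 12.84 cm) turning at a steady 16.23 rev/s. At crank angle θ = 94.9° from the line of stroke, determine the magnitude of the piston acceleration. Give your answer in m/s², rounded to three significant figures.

184

ω = 2π·16.2 = 102 rad/s
x(θ) = r cosθ + √(L² − r² sin²θ); with ω constant, a = ω²·d²x/dθ².
d²x/dθ² = −r cosθ − r²(cos2θ)/√u − r⁴ sin²2θ/(4u^{3/2}),  u = L² − r² sin²θ = 0.0147604 m².
Substituting r = 0.0417 m, L = 0.1284 m, θ = 94.9°: d²x/dθ² = +0.017654 m.
a = ω²·d²x/dθ² = (102)²·(+0.017654) = +183.58 m/s²;  |a| = 183.58 m/s².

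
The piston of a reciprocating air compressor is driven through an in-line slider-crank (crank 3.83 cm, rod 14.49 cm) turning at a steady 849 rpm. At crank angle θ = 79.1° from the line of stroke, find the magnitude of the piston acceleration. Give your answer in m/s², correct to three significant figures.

ω = 2π·849/60 = 88.91 rad/s
x(θ) = r cosθ + √(L² − r² sin²θ); with ω constant, a = ω²·d²x/dθ².
d²x/dθ² = −r cosθ − r²(cos2θ)/√u − r⁴ sin²2θ/(4u^{3/2}),  u = L² − r² sin²θ = 0.0195816 m².
Substituting r = 0.0383 m, L = 0.1449 m, θ = 79.1°: d²x/dθ² = +0.0024636 m.
a = ω²·d²x/dθ² = (88.91)²·(+0.0024636) = +19.474 m/s²;  |a| = 19.474 m/s².

19.5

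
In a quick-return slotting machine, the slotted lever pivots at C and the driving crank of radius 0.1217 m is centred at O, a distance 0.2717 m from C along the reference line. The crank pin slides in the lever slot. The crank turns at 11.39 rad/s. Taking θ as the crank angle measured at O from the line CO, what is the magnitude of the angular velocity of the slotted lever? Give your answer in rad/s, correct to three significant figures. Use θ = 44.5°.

3.22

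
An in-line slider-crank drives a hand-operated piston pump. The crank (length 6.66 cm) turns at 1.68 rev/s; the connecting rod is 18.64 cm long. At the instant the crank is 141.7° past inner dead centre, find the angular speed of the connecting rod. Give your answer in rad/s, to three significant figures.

3.04

ω = 10.56 rad/s (converted from 1.68 rev/s).
The rod makes angle φ with the slider axis where L sinφ = r sinθ; differentiating, L cosφ·φ̇ = r ω cosθ.
L cosφ = √(L² − r² sin²θ) = 0.18177 m.
|ω_rod| = r ω |cosθ| / √(L² − r² sin²θ) = 0.0666·10.56·0.78478/0.18177 = 3.0352 rad/s.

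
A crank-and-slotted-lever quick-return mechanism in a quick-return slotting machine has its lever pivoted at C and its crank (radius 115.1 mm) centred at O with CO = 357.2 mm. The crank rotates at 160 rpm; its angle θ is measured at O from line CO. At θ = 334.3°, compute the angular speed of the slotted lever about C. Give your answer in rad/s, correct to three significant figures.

3.92

ω = 16.76 rad/s (from 160 rpm).
Crank pin A relative to C: A = (d + r cosθ, r sinθ); lever angle φ = atan2(r sinθ, d + r cosθ).
Differentiating tanφ: φ̇ = rω(d cosθ + r)/(d² + r² + 2dr cosθ).
d² + r² + 2dr cosθ = |CA|² = 0.214933 m²;  d cosθ + r = +0.43696 m.
|ω_lever| = |0.1151·16.76·+0.43696| / 0.214933 = 3.9207 rad/s.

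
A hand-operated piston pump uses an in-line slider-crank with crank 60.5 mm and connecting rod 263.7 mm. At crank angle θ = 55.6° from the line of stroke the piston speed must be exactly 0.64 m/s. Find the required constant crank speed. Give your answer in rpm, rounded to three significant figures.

For an in-line slider-crank, |v_piston| = rω|sinθ|·[1 + r cosθ/√(L² − r² sin²θ)].
With r = 0.0605 m, L = 0.2637 m, θ = 55.6°: the bracketed kinematic factor |dx/dθ| = 0.056509 m.
ω = v/|dx/dθ| = 0.64/0.056509 = 11.326 rad/s.
N = 60ω/(2π) = 108.15 rpm.

108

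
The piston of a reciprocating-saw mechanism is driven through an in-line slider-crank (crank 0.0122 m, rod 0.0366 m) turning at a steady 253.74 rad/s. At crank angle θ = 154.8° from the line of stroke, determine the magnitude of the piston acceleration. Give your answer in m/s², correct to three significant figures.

ω = 253.7 rad/s
x(θ) = r cosθ + √(L² − r² sin²θ); with ω constant, a = ω²·d²x/dθ².
d²x/dθ² = −r cosθ − r²(cos2θ)/√u − r⁴ sin²2θ/(4u^{3/2}),  u = L² − r² sin²θ = 0.00131258 m².
Substituting r = 0.0122 m, L = 0.0366 m, θ = 154.8°: d²x/dθ² = +0.008351 m.
a = ω²·d²x/dθ² = (253.7)²·(+0.008351) = +537.67 m/s²;  |a| = 537.67 m/s².

538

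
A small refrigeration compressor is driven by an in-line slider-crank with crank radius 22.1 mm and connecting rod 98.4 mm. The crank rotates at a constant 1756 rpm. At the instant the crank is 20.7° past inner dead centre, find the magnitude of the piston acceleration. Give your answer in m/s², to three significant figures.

826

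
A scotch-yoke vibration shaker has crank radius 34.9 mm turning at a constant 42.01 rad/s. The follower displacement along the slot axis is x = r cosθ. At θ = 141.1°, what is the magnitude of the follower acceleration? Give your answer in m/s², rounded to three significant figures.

ω = 42.01 rad/s
x = r cosθ ⇒ ẍ = −rω² cosθ (ω constant).
|a| = rω²|cosθ| = 0.0349·(42.01)²·|cos 141.1°| = 47.934 m/s².

47.9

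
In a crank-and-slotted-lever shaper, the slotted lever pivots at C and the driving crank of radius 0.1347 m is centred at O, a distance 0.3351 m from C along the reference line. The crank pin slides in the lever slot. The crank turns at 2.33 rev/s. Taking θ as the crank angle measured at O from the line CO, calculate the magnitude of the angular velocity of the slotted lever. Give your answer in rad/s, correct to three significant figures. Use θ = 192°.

9.04

ω = 14.64 rad/s (from 2.33 rev/s).
Crank pin A relative to C: A = (d + r cosθ, r sinθ); lever angle φ = atan2(r sinθ, d + r cosθ).
Differentiating tanφ: φ̇ = rω(d cosθ + r)/(d² + r² + 2dr cosθ).
d² + r² + 2dr cosθ = |CA|² = 0.0421329 m²;  d cosθ + r = -0.19308 m.
|ω_lever| = |0.1347·14.64·-0.19308| / 0.0421329 = 9.0368 rad/s.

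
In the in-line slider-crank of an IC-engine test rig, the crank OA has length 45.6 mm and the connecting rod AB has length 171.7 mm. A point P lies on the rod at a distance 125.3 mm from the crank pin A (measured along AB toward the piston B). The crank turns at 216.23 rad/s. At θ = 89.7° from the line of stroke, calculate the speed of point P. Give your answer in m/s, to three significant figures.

ω = 216.2 rad/s.  Crank-pin speed |V_A| = rω = 9.8601 m/s, perpendicular to OA.
Rod angle: sinφ = −(r/L) sinθ ⇒ φ = -15.401°; ω_rod = −rω cosθ/√(L²−r²sin²θ) = -0.31188 rad/s.
V_P = V_A + ω_rod × AP, with AP = 0.1253 m along the rod.
Components: V_Px = −rω sinθ − a·ω_rod·sinφ = -9.8703 m/s;  V_Py = rω cosθ + a·ω_rod·cosφ = +0.013952 m/s.
|V_P| = √(V_Px² + V_Py²) = 9.8703 m/s.

9.87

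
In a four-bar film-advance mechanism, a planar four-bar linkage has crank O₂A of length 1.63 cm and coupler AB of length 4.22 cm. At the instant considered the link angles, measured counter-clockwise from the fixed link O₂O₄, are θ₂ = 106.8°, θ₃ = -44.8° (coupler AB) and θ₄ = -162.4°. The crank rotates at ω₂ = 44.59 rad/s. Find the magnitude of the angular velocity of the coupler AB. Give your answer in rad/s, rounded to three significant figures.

19.4

ω₂ = 44.59 rad/s
Differentiating the loop-closure r₂e^{iθ₂}+r₃e^{iθ₃}=r₁+r₄e^{iθ₄} gives r₂ω₂e^{iθ₂}+r₃ω₃e^{iθ₃}=r₄ω₄e^{iθ₄}.
Eliminating the other unknown: ω₃ = r₂ω₂ sin(θ₄−θ₂) / [r₃ sin(θ₃−θ₄)].
Numerator sine = +0.99990; denominator sine = +0.88620.
Result = 0.0163·44.59·(+0.99990) / (0.0422·(+0.88620)) = +19.433 rad/s; magnitude 19.433 rad/s.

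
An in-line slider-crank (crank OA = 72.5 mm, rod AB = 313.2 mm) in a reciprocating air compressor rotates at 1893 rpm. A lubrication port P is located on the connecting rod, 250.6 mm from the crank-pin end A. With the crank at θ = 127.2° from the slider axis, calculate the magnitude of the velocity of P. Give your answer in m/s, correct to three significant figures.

10.3

ω = 198.2 rad/s.  Crank-pin speed |V_A| = rω = 14.372 m/s, perpendicular to OA.
Rod angle: sinφ = −(r/L) sinθ ⇒ φ = -10.625°; ω_rod = −rω cosθ/√(L²−r²sin²θ) = +28.228 rad/s.
V_P = V_A + ω_rod × AP, with AP = 0.2506 m along the rod.
Components: V_Px = −rω sinθ − a·ω_rod·sinφ = -10.143 m/s;  V_Py = rω cosθ + a·ω_rod·cosφ = -1.7368 m/s.
|V_P| = √(V_Px² + V_Py²) = 10.291 m/s.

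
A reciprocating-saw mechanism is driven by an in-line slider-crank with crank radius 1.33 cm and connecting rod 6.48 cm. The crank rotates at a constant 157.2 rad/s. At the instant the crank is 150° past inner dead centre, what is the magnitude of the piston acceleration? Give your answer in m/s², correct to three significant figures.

250

ω = 157.2 rad/s
x(θ) = r cosθ + √(L² − r² sin²θ); with ω constant, a = ω²·d²x/dθ².
d²x/dθ² = −r cosθ − r²(cos2θ)/√u − r⁴ sin²2θ/(4u^{3/2}),  u = L² − r² sin²θ = 0.00415482 m².
Substituting r = 0.0133 m, L = 0.0648 m, θ = 150°: d²x/dθ² = +0.010124 m.
a = ω²·d²x/dθ² = (157.2)²·(+0.010124) = +250.19 m/s²;  |a| = 250.19 m/s².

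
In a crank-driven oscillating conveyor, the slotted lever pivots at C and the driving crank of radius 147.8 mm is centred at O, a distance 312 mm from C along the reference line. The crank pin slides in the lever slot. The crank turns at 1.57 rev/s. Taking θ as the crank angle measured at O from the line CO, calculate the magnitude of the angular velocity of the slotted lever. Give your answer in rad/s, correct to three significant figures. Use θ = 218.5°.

2.99

ω = 9.865 rad/s (from 1.57 rev/s).
Crank pin A relative to C: A = (d + r cosθ, r sinθ); lever angle φ = atan2(r sinθ, d + r cosθ).
Differentiating tanφ: φ̇ = rω(d cosθ + r)/(d² + r² + 2dr cosθ).
d² + r² + 2dr cosθ = |CA|² = 0.0470111 m²;  d cosθ + r = -0.096374 m.
|ω_lever| = |0.1478·9.865·-0.096374| / 0.0470111 = 2.9889 rad/s.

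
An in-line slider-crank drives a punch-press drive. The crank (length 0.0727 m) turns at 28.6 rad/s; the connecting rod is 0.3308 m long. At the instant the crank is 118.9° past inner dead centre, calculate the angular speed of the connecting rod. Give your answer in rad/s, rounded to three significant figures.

ω = 28.6 rad/s
The rod makes angle φ with the slider axis where L sinφ = r sinθ; differentiating, L cosφ·φ̇ = r ω cosθ.
L cosφ = √(L² − r² sin²θ) = 0.32462 m.
|ω_rod| = r ω |cosθ| / √(L² − r² sin²θ) = 0.0727·28.6·0.48328/0.32462 = 3.0955 rad/s.

3.10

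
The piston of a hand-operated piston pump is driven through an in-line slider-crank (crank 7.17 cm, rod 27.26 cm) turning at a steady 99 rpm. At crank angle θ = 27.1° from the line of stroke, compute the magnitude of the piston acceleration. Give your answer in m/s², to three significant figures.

8.08

ω = 2π·99/60 = 10.37 rad/s
x(θ) = r cosθ + √(L² − r² sin²θ); with ω constant, a = ω²·d²x/dθ².
d²x/dθ² = −r cosθ − r²(cos2θ)/√u − r⁴ sin²2θ/(4u^{3/2}),  u = L² − r² sin²θ = 0.0732439 m².
Substituting r = 0.0717 m, L = 0.2726 m, θ = 27.1°: d²x/dθ² = -0.075159 m.
a = ω²·d²x/dθ² = (10.37)²·(-0.075159) = -8.0781 m/s²;  |a| = 8.0781 m/s².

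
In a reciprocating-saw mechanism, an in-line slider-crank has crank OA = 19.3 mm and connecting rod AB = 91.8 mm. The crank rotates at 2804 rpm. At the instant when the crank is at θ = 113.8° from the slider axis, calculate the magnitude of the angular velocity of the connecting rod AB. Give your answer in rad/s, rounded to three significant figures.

25.4

ω = 293.6 rad/s (converted from 2804 rpm).
The rod makes angle φ with the slider axis where L sinφ = r sinθ; differentiating, L cosφ·φ̇ = r ω cosθ.
L cosφ = √(L² − r² sin²θ) = 0.090086 m.
|ω_rod| = r ω |cosθ| / √(L² − r² sin²θ) = 0.0193·293.6·0.40355/0.090086 = 25.386 rad/s.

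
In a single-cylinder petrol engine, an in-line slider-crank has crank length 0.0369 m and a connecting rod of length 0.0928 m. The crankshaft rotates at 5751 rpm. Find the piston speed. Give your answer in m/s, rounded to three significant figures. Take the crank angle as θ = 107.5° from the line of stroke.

18.5

ω = 2π·5751/60 = 602.2 rad/s
For an in-line slider-crank, x = r cosθ + √(L² − r² sin²θ), so v = −rω sinθ·[1 + r cosθ/√(L² − r² sin²θ)].
With r = 0.0369 m, L = 0.0928 m, θ = 107.5°: √(L² − r² sin²θ) = 0.085868 m.
v = −0.0369·602.2·0.95372·[1 + 0.0369·-0.30071/0.085868] = -18.455 m/s.
|v| = 18.455 m/s.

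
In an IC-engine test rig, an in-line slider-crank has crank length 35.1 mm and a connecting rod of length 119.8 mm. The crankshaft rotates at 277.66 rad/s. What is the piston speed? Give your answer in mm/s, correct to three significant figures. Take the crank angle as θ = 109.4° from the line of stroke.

8260

ω = 277.7 rad/s
For an in-line slider-crank, x = r cosθ + √(L² − r² sin²θ), so v = −rω sinθ·[1 + r cosθ/√(L² − r² sin²θ)].
With r = 0.0351 m, L = 0.1198 m, θ = 109.4°: √(L² − r² sin²θ) = 0.11513 m.
v = −0.0351·277.7·0.94322·[1 + 0.0351·-0.33216/0.11513] = -8.2617 m/s.
|v| = 8.2617 m/s = 8261.7 mm/s.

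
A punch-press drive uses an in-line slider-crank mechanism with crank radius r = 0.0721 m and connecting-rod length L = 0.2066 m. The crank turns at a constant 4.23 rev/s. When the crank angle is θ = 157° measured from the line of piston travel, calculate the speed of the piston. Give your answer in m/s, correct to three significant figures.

ω = 2π·4.23 = 26.58 rad/s
For an in-line slider-crank, x = r cosθ + √(L² − r² sin²θ), so v = −rω sinθ·[1 + r cosθ/√(L² − r² sin²θ)].
With r = 0.0721 m, L = 0.2066 m, θ = 157°: √(L² − r² sin²θ) = 0.20467 m.
v = −0.0721·26.58·0.39073·[1 + 0.0721·-0.92050/0.20467] = -0.50595 m/s.
|v| = 0.50595 m/s.

0.506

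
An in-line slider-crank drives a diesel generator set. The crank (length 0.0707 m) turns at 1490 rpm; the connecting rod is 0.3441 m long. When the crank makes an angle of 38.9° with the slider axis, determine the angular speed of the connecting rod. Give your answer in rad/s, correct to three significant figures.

25.2

ω = 156 rad/s (converted from 1490 rpm).
The rod makes angle φ with the slider axis where L sinφ = r sinθ; differentiating, L cosφ·φ̇ = r ω cosθ.
L cosφ = √(L² − r² sin²θ) = 0.34122 m.
|ω_rod| = r ω |cosθ| / √(L² − r² sin²θ) = 0.0707·156·0.77824/0.34122 = 25.16 rad/s.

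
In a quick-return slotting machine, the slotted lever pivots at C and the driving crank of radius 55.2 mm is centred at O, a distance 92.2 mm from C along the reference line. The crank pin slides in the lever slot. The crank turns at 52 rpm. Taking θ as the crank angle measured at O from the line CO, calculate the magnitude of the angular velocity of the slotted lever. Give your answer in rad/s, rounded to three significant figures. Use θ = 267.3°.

1.38

ω = 5.445 rad/s (from 52 rpm).
Crank pin A relative to C: A = (d + r cosθ, r sinθ); lever angle φ = atan2(r sinθ, d + r cosθ).
Differentiating tanφ: φ̇ = rω(d cosθ + r)/(d² + r² + 2dr cosθ).
d² + r² + 2dr cosθ = |CA|² = 0.0110684 m²;  d cosθ + r = +0.050857 m.
|ω_lever| = |0.0552·5.445·+0.050857| / 0.0110684 = 1.3811 rad/s.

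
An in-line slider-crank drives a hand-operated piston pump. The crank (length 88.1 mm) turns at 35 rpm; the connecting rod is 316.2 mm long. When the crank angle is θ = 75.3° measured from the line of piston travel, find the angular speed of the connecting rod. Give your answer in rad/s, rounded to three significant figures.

ω = 3.665 rad/s (converted from 35 rpm).
The rod makes angle φ with the slider axis where L sinφ = r sinθ; differentiating, L cosφ·φ̇ = r ω cosθ.
L cosφ = √(L² − r² sin²θ) = 0.3045 m.
|ω_rod| = r ω |cosθ| / √(L² − r² sin²θ) = 0.0881·3.665·0.25376/0.3045 = 0.26909 rad/s.

0.269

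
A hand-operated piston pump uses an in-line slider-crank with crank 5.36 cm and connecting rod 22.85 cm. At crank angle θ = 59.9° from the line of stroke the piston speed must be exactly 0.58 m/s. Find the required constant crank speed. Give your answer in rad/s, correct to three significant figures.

11.2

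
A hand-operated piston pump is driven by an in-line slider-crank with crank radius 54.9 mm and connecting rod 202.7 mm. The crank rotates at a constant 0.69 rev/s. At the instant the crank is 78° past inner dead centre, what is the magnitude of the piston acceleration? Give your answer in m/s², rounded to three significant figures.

0.0493

ω = 2π·0.69 = 4.335 rad/s
x(θ) = r cosθ + √(L² − r² sin²θ); with ω constant, a = ω²·d²x/dθ².
d²x/dθ² = −r cosθ − r²(cos2θ)/√u − r⁴ sin²2θ/(4u^{3/2}),  u = L² − r² sin²θ = 0.0382036 m².
Substituting r = 0.0549 m, L = 0.2027 m, θ = 78°: d²x/dθ² = +0.0026225 m.
a = ω²·d²x/dθ² = (4.335)²·(+0.0026225) = +0.049291 m/s²;  |a| = 0.049291 m/s².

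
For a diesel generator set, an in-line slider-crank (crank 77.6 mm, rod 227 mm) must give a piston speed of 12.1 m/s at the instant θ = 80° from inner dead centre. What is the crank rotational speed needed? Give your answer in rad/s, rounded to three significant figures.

For an in-line slider-crank, |v_piston| = rω|sinθ|·[1 + r cosθ/√(L² − r² sin²θ)].
With r = 0.0776 m, L = 0.227 m, θ = 80°: the bracketed kinematic factor |dx/dθ| = 0.081239 m.
ω = v/|dx/dθ| = 12.1/0.081239 = 148.94 rad/s.

149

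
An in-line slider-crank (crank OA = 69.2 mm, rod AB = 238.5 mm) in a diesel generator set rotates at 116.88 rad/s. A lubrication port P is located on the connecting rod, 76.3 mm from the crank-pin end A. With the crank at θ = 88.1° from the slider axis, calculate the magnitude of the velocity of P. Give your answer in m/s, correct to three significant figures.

ω = 116.9 rad/s.  Crank-pin speed |V_A| = rω = 8.0881 m/s, perpendicular to OA.
Rod angle: sinφ = −(r/L) sinθ ⇒ φ = -16.857°; ω_rod = −rω cosθ/√(L²−r²sin²θ) = -1.1749 rad/s.
V_P = V_A + ω_rod × AP, with AP = 0.0763 m along the rod.
Components: V_Px = −rω sinθ − a·ω_rod·sinφ = -8.1096 m/s;  V_Py = rω cosθ + a·ω_rod·cosφ = +0.18237 m/s.
|V_P| = √(V_Px² + V_Py²) = 8.1117 m/s.

8.11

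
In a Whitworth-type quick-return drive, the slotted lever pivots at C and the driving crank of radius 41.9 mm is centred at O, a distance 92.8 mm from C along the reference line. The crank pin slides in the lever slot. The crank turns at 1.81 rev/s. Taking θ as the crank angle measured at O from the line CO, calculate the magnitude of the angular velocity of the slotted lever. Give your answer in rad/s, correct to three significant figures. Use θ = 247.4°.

0.403

ω = 11.37 rad/s (from 1.81 rev/s).
Crank pin A relative to C: A = (d + r cosθ, r sinθ); lever angle φ = atan2(r sinθ, d + r cosθ).
Differentiating tanφ: φ̇ = rω(d cosθ + r)/(d² + r² + 2dr cosθ).
d² + r² + 2dr cosθ = |CA|² = 0.00737892 m²;  d cosθ + r = +0.0062374 m.
|ω_lever| = |0.0419·11.37·+0.0062374| / 0.00737892 = 0.40279 rad/s.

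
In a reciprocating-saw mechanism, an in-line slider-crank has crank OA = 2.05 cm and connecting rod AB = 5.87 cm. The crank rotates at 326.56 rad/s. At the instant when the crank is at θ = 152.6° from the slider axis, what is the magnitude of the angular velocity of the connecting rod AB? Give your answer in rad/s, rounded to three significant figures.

103

ω = 326.6 rad/s
The rod makes angle φ with the slider axis where L sinφ = r sinθ; differentiating, L cosφ·φ̇ = r ω cosθ.
L cosφ = √(L² − r² sin²θ) = 0.057937 m.
|ω_rod| = r ω |cosθ| / √(L² − r² sin²θ) = 0.0205·326.6·0.88782/0.057937 = 102.59 rad/s.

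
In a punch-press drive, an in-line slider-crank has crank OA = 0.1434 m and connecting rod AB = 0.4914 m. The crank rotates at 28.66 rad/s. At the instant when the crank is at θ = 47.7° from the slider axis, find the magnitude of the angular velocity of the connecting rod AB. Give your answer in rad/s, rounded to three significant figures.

ω = 28.66 rad/s
The rod makes angle φ with the slider axis where L sinφ = r sinθ; differentiating, L cosφ·φ̇ = r ω cosθ.
L cosφ = √(L² − r² sin²θ) = 0.47982 m.
|ω_rod| = r ω |cosθ| / √(L² − r² sin²θ) = 0.1434·28.66·0.67301/0.47982 = 5.7646 rad/s.

5.76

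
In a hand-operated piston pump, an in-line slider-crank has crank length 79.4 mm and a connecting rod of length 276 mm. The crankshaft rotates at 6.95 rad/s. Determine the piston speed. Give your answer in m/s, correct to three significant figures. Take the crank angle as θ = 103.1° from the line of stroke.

ω = 6.95 rad/s
For an in-line slider-crank, x = r cosθ + √(L² − r² sin²θ), so v = −rω sinθ·[1 + r cosθ/√(L² − r² sin²θ)].
With r = 0.0794 m, L = 0.276 m, θ = 103.1°: √(L² − r² sin²θ) = 0.26494 m.
v = −0.0794·6.95·0.97398·[1 + 0.0794·-0.22665/0.26494] = -0.50096 m/s.
|v| = 0.50096 m/s.

0.501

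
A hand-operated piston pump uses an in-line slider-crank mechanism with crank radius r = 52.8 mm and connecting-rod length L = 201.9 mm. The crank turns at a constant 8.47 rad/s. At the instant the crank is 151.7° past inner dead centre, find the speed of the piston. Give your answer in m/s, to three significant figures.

0.163

ω = 8.47 rad/s
For an in-line slider-crank, x = r cosθ + √(L² − r² sin²θ), so v = −rω sinθ·[1 + r cosθ/√(L² − r² sin²θ)].
With r = 0.0528 m, L = 0.2019 m, θ = 151.7°: √(L² − r² sin²θ) = 0.20034 m.
v = −0.0528·8.47·0.47409·[1 + 0.0528·-0.88048/0.20034] = -0.16282 m/s.
|v| = 0.16282 m/s.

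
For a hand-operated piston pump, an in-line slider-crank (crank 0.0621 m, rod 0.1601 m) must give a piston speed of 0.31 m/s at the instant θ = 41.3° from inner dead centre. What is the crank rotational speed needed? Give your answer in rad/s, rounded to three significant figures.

For an in-line slider-crank, |v_piston| = rω|sinθ|·[1 + r cosθ/√(L² − r² sin²θ)].
With r = 0.0621 m, L = 0.1601 m, θ = 41.3°: the bracketed kinematic factor |dx/dθ| = 0.053341 m.
ω = v/|dx/dθ| = 0.31/0.053341 = 5.8116 rad/s.

5.81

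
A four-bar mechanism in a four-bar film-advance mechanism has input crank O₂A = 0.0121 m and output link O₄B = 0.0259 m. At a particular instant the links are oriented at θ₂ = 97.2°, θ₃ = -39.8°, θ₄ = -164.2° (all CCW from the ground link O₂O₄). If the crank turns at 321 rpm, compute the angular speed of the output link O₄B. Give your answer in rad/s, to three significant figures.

13.0

ω₂ = 33.62 rad/s (from 321 rpm).
Differentiating the loop-closure r₂e^{iθ₂}+r₃e^{iθ₃}=r₁+r₄e^{iθ₄} gives r₂ω₂e^{iθ₂}+r₃ω₃e^{iθ₃}=r₄ω₄e^{iθ₄}.
Eliminating the other unknown: ω₄ = r₂ω₂ sin(θ₂−θ₃) / [r₄ sin(θ₄−θ₃)].
Numerator sine = +0.68200; denominator sine = -0.82511.
Result = 0.0121·33.62·(+0.68200) / (0.0259·(-0.82511)) = -12.98 rad/s; magnitude 12.98 rad/s.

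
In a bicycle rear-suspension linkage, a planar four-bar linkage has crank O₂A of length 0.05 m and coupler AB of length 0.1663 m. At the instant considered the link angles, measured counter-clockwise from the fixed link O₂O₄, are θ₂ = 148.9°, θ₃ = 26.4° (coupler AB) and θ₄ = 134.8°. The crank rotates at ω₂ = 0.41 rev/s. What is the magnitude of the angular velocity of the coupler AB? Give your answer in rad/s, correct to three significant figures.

0.199

ω₂ = 2.576 rad/s (from 0.41 rev/s).
Differentiating the loop-closure r₂e^{iθ₂}+r₃e^{iθ₃}=r₁+r₄e^{iθ₄} gives r₂ω₂e^{iθ₂}+r₃ω₃e^{iθ₃}=r₄ω₄e^{iθ₄}.
Eliminating the other unknown: ω₃ = r₂ω₂ sin(θ₄−θ₂) / [r₃ sin(θ₃−θ₄)].
Numerator sine = -0.24362; denominator sine = -0.94888.
Result = 0.05·2.576·(-0.24362) / (0.1663·(-0.94888)) = +0.19885 rad/s; magnitude 0.19885 rad/s.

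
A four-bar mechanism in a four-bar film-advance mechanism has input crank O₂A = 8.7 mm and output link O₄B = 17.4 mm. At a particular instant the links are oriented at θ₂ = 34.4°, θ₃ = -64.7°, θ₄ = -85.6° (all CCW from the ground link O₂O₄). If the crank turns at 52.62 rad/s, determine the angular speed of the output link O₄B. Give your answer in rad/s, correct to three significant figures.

ω₂ = 52.62 rad/s
Differentiating the loop-closure r₂e^{iθ₂}+r₃e^{iθ₃}=r₁+r₄e^{iθ₄} gives r₂ω₂e^{iθ₂}+r₃ω₃e^{iθ₃}=r₄ω₄e^{iθ₄}.
Eliminating the other unknown: ω₄ = r₂ω₂ sin(θ₂−θ₃) / [r₄ sin(θ₄−θ₃)].
Numerator sine = +0.98741; denominator sine = -0.35674.
Result = 0.0087·52.62·(+0.98741) / (0.0174·(-0.35674)) = -72.823 rad/s; magnitude 72.823 rad/s.

72.8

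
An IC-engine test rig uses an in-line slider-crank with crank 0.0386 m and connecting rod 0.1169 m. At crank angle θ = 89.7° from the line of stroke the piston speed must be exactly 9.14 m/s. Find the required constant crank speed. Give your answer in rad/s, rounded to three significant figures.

236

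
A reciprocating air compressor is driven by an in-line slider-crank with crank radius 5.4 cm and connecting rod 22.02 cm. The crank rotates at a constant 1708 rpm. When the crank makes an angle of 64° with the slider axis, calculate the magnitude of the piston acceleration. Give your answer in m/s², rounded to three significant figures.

ω = 2π·1708/60 = 178.9 rad/s
x(θ) = r cosθ + √(L² − r² sin²θ); with ω constant, a = ω²·d²x/dθ².
d²x/dθ² = −r cosθ − r²(cos2θ)/√u − r⁴ sin²2θ/(4u^{3/2}),  u = L² − r² sin²θ = 0.0461324 m².
Substituting r = 0.054 m, L = 0.2202 m, θ = 64°: d²x/dθ² = -0.015447 m.
a = ω²·d²x/dθ² = (178.9)²·(-0.015447) = -494.16 m/s²;  |a| = 494.16 m/s².

494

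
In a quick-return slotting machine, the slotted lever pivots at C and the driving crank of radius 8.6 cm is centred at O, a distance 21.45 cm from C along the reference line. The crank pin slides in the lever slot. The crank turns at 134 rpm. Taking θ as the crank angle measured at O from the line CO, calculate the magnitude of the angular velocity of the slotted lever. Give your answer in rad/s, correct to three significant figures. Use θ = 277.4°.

2.36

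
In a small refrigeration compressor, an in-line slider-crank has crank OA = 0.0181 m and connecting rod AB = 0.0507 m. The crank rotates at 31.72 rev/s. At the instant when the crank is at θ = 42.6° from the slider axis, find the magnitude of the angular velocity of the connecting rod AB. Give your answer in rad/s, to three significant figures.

ω = 199.3 rad/s (converted from 31.72 rev/s).
The rod makes angle φ with the slider axis where L sinφ = r sinθ; differentiating, L cosφ·φ̇ = r ω cosθ.
L cosφ = √(L² − r² sin²θ) = 0.049197 m.
|ω_rod| = r ω |cosθ| / √(L² − r² sin²θ) = 0.0181·199.3·0.73610/0.049197 = 53.974 rad/s.

54.0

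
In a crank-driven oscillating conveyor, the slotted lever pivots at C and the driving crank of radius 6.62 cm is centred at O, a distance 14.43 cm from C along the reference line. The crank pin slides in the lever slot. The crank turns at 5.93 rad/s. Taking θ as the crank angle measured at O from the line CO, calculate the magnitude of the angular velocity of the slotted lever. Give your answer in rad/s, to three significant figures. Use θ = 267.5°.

ω = 5.93 rad/s
Crank pin A relative to C: A = (d + r cosθ, r sinθ); lever angle φ = atan2(r sinθ, d + r cosθ).
Differentiating tanφ: φ̇ = rω(d cosθ + r)/(d² + r² + 2dr cosθ).
d² + r² + 2dr cosθ = |CA|² = 0.0243716 m²;  d cosθ + r = +0.059906 m.
|ω_lever| = |0.0662·5.93·+0.059906| / 0.0243716 = 0.96493 rad/s.

0.965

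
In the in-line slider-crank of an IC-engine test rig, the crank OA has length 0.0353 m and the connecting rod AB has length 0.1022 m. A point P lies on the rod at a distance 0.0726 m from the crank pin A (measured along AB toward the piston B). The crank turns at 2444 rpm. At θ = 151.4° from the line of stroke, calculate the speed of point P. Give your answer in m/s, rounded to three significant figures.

ω = 255.9 rad/s.  Crank-pin speed |V_A| = rω = 9.0345 m/s, perpendicular to OA.
Rod angle: sinφ = −(r/L) sinθ ⇒ φ = -9.517°; ω_rod = −rω cosθ/√(L²−r²sin²θ) = +78.697 rad/s.
V_P = V_A + ω_rod × AP, with AP = 0.0726 m along the rod.
Components: V_Px = −rω sinθ − a·ω_rod·sinφ = -3.3801 m/s;  V_Py = rω cosθ + a·ω_rod·cosφ = -2.2974 m/s.
|V_P| = √(V_Px² + V_Py²) = 4.0869 m/s.

4.09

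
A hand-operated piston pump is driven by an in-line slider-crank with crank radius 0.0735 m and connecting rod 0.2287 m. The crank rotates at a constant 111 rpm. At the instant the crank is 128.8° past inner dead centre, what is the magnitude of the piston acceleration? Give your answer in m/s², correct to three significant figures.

ω = 2π·111/60 = 11.62 rad/s
x(θ) = r cosθ + √(L² − r² sin²θ); with ω constant, a = ω²·d²x/dθ².
d²x/dθ² = −r cosθ − r²(cos2θ)/√u − r⁴ sin²2θ/(4u^{3/2}),  u = L² − r² sin²θ = 0.0490225 m².
Substituting r = 0.0735 m, L = 0.2287 m, θ = 128.8°: d²x/dθ² = +0.050654 m.
a = ω²·d²x/dθ² = (11.62)²·(+0.050654) = +6.8441 m/s²;  |a| = 6.8441 m/s².

6.84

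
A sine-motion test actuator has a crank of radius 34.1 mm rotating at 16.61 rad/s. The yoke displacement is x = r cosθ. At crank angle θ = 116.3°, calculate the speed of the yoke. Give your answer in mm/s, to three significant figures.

508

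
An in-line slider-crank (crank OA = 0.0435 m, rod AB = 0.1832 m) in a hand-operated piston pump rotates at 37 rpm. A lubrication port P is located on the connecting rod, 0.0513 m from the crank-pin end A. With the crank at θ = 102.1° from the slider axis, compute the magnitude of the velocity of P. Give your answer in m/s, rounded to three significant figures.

ω = 3.875 rad/s.  Crank-pin speed |V_A| = rω = 0.16855 m/s, perpendicular to OA.
Rod angle: sinφ = −(r/L) sinθ ⇒ φ = -13.425°; ω_rod = −rω cosθ/√(L²−r²sin²θ) = +0.19827 rad/s.
V_P = V_A + ω_rod × AP, with AP = 0.0513 m along the rod.
Components: V_Px = −rω sinθ − a·ω_rod·sinφ = -0.16244 m/s;  V_Py = rω cosθ + a·ω_rod·cosφ = -0.025437 m/s.
|V_P| = √(V_Px² + V_Py²) = 0.16442 m/s.

0.164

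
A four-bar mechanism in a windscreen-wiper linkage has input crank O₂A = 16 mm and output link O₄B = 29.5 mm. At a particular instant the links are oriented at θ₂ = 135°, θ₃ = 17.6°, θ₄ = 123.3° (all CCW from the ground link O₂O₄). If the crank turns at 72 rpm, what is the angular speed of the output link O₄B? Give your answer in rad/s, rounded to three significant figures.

3.77

ω₂ = 7.54 rad/s (from 72 rpm).
Differentiating the loop-closure r₂e^{iθ₂}+r₃e^{iθ₃}=r₁+r₄e^{iθ₄} gives r₂ω₂e^{iθ₂}+r₃ω₃e^{iθ₃}=r₄ω₄e^{iθ₄}.
Eliminating the other unknown: ω₄ = r₂ω₂ sin(θ₂−θ₃) / [r₄ sin(θ₄−θ₃)].
Numerator sine = +0.88782; denominator sine = +0.96269.
Result = 0.016·7.54·(+0.88782) / (0.0295·(+0.96269)) = +3.7713 rad/s; magnitude 3.7713 rad/s.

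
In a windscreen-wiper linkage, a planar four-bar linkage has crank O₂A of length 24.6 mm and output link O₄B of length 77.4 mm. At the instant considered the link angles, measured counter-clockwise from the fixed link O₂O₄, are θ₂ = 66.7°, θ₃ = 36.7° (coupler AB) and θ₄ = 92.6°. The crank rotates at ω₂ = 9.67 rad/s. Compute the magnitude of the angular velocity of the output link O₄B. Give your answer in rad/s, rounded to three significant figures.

ω₂ = 9.67 rad/s
Differentiating the loop-closure r₂e^{iθ₂}+r₃e^{iθ₃}=r₁+r₄e^{iθ₄} gives r₂ω₂e^{iθ₂}+r₃ω₃e^{iθ₃}=r₄ω₄e^{iθ₄}.
Eliminating the other unknown: ω₄ = r₂ω₂ sin(θ₂−θ₃) / [r₄ sin(θ₄−θ₃)].
Numerator sine = +0.50000; denominator sine = +0.82806.
Result = 0.0246·9.67·(+0.50000) / (0.0774·(+0.82806)) = +1.8558 rad/s; magnitude 1.8558 rad/s.

1.86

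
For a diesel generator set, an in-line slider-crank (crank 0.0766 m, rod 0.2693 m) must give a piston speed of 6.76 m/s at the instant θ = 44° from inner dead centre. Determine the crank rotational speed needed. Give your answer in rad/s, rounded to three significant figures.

105

For an in-line slider-crank, |v_piston| = rω|sinθ|·[1 + r cosθ/√(L² − r² sin²θ)].
With r = 0.0766 m, L = 0.2693 m, θ = 44°: the bracketed kinematic factor |dx/dθ| = 0.064317 m.
ω = v/|dx/dθ| = 6.76/0.064317 = 105.1 rad/s.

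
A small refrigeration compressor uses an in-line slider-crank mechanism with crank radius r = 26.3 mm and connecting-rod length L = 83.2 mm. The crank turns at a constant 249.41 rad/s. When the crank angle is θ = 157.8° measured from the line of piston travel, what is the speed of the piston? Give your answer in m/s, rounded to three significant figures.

1.75

ω = 249.4 rad/s
For an in-line slider-crank, x = r cosθ + √(L² − r² sin²θ), so v = −rω sinθ·[1 + r cosθ/√(L² − r² sin²θ)].
With r = 0.0263 m, L = 0.0832 m, θ = 157.8°: √(L² − r² sin²θ) = 0.082604 m.
v = −0.0263·249.4·0.37784·[1 + 0.0263·-0.92587/0.082604] = -1.7478 m/s.
|v| = 1.7478 m/s.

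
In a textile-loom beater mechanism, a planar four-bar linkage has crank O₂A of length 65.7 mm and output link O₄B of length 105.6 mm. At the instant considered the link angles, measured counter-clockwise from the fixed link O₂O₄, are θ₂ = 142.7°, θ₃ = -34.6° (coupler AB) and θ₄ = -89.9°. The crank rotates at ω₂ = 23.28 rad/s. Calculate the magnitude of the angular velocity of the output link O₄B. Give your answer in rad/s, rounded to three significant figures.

ω₂ = 23.28 rad/s
Differentiating the loop-closure r₂e^{iθ₂}+r₃e^{iθ₃}=r₁+r₄e^{iθ₄} gives r₂ω₂e^{iθ₂}+r₃ω₃e^{iθ₃}=r₄ω₄e^{iθ₄}.
Eliminating the other unknown: ω₄ = r₂ω₂ sin(θ₂−θ₃) / [r₄ sin(θ₄−θ₃)].
Numerator sine = +0.04711; denominator sine = -0.82214.
Result = 0.0657·23.28·(+0.04711) / (0.1056·(-0.82214)) = -0.82988 rad/s; magnitude 0.82988 rad/s.

0.830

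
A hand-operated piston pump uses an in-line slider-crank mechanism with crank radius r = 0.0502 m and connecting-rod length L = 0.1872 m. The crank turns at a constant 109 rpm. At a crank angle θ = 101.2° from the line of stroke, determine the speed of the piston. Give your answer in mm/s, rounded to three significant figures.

ω = 2π·109/60 = 11.41 rad/s
For an in-line slider-crank, x = r cosθ + √(L² − r² sin²θ), so v = −rω sinθ·[1 + r cosθ/√(L² − r² sin²θ)].
With r = 0.0502 m, L = 0.1872 m, θ = 101.2°: √(L² − r² sin²θ) = 0.18061 m.
v = −0.0502·11.41·0.98096·[1 + 0.0502·-0.19423/0.18061] = -0.53175 m/s.
|v| = 0.53175 m/s = 531.75 mm/s.

532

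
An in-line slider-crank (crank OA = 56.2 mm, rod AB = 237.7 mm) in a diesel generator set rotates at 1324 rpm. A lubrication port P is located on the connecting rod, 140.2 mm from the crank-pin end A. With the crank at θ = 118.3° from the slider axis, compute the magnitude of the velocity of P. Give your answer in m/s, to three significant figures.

6.57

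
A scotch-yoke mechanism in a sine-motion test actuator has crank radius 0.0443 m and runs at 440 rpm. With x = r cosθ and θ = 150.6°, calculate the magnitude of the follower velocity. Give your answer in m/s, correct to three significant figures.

1.00

ω = 46.08 rad/s (from 440 rpm).
x = r cosθ ⇒ ẋ = −rω sinθ.
|v| = rω|sinθ| = 0.0443·46.08·|sin 150.6°| = 1.002 m/s.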